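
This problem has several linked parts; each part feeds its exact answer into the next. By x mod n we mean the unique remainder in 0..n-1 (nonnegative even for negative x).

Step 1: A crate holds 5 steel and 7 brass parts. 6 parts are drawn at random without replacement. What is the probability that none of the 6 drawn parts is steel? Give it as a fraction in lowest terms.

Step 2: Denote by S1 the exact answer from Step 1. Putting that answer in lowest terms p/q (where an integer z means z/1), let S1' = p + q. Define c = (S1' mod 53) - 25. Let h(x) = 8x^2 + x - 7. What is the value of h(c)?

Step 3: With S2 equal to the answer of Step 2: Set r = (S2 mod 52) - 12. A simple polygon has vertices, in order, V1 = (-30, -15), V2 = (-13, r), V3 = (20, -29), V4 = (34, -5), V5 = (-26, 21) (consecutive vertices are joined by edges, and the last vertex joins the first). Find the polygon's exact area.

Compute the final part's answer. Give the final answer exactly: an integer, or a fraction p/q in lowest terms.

961

Step 1: total draws C(12,6) = 924; favorable C(7,6) = 7; P = 1/132; answer 1/132
Step 2: S1 = 1/132; threaded value p + q = 133; c = 2; 8*(2)^2 + 1*(2)^1 - 7 = (32) + (2) + (-7) = 27; answer 27
Step 3: S2 = 27; r = 15; cross terms: (-30*15 - -13*-15)=-645, (-13*-29 - 20*15)=77, (20*-5 - 34*-29)=886, (34*21 - -26*-5)=584, (-26*-15 - -30*21)=1020; twice the area = |1922| = 1922; area = 961; answer 961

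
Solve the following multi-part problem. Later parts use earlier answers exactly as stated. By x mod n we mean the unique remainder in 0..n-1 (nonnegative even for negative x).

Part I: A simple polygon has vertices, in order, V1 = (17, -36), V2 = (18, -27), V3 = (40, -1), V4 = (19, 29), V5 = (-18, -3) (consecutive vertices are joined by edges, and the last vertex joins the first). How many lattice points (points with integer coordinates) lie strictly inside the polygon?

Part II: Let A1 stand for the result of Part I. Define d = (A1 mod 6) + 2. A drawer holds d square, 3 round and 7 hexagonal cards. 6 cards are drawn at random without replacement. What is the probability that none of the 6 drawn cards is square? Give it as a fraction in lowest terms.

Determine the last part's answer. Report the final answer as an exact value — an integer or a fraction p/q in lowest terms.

Part I: cross terms: (17*-27 - 18*-36)=189, (18*-1 - 40*-27)=1062, (40*29 - 19*-1)=1179, (19*-3 - -18*29)=465, (-18*-36 - 17*-3)=699; twice the area = |3594| = 3594; area = 1797; boundary points = 1 + 2 + 3 + 1 + 1 = 8; strictly interior points = area - boundary/2 + 1 = 1794; answer 1794
Part II: A1 = 1794; d = 2; total draws C(12,6) = 924; favorable C(10,6) = 210; P = 5/22; answer 5/22

5/22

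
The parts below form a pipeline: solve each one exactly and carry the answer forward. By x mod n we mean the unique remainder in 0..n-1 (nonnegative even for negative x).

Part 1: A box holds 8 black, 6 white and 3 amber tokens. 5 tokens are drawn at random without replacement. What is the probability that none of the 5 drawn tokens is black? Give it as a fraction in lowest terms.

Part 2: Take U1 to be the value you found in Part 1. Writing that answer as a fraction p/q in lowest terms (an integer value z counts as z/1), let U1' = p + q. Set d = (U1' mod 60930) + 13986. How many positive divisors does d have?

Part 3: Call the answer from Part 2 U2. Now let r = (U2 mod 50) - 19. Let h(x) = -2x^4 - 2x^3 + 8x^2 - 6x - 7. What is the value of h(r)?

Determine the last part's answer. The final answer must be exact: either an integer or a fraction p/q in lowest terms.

Part 1: total draws C(17,5) = 6188; favorable C(9,5) = 126; P = 9/442; answer 9/442
Part 2: U1 = 9/442; threaded value p + q = 451; d = 14437; 14437 is prime, so its only divisors are 1 and 14437; count = 2; answer 2
Part 3: U2 = 2; r = -17; -2*(-17)^4 - 2*(-17)^3 + 8*(-17)^2 - 6*(-17)^1 - 7 = (-167042) + (9826) + (2312) + (102) + (-7) = -154809; answer -154809

-154809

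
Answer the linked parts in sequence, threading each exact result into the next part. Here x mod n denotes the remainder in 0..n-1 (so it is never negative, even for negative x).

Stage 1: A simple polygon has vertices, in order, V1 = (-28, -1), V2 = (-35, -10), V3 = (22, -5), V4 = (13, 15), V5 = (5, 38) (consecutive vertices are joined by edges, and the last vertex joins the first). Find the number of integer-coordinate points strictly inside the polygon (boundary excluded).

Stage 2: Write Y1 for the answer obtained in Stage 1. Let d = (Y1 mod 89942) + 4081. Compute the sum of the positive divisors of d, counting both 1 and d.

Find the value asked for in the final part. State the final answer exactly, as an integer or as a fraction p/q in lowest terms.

7056

Stage 1: cross terms: (-28*-10 - -35*-1)=245, (-35*-5 - 22*-10)=395, (22*15 - 13*-5)=395, (13*38 - 5*15)=419, (5*-1 - -28*38)=1059; twice the area = |2513| = 2513; area = 2513/2; boundary points = 1 + 1 + 1 + 1 + 3 = 7; strictly interior points = area - boundary/2 + 1 = 1254; answer 1254
Stage 2: Y1 = 1254; d = 5335; 5335 = 5 * 11 * 97; sigma = (1 + 5) * (1 + 11) * (1 + 97) = 6 * 12 * 98 = 7056; answer 7056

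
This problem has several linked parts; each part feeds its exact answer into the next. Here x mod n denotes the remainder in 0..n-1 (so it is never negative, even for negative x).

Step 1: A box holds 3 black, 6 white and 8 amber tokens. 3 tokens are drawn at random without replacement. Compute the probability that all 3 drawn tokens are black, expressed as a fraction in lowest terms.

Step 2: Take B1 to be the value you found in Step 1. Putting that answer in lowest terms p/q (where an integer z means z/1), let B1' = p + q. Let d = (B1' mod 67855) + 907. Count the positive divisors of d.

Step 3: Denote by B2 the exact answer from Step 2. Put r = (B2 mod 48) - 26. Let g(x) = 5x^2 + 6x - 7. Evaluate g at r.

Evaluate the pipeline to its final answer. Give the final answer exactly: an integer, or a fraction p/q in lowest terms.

Step 1: total draws C(17,3) = 680; favorable C(3,3) = 1; P = 1/680; answer 1/680
Step 2: B1 = 1/680; threaded value p + q = 681; d = 1588; 1588 = 2^2 * 397; number of divisors = (2+1) * (1+1) = 6; answer 6
Step 3: B2 = 6; r = -20; 5*(-20)^2 + 6*(-20)^1 - 7 = (2000) + (-120) + (-7) = 1873; answer 1873

1873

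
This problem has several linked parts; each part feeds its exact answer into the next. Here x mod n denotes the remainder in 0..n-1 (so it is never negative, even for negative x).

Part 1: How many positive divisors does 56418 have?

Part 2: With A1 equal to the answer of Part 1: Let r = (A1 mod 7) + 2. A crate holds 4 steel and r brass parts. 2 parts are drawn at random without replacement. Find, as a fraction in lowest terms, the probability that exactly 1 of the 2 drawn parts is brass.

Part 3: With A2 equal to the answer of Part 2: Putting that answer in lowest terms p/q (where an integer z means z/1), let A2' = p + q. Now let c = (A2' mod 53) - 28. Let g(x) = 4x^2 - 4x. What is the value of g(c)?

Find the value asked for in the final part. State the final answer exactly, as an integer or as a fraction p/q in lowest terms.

1224

Part 1: 56418 = 2 * 3 * 9403; number of divisors = (1+1) * (1+1) * (1+1) = 8; answer 8
Part 2: A1 = 8; r = 3; total draws C(7,2) = 21; favorable C(3,1)*C(4,1) = 12; P = 4/7; answer 4/7
Part 3: A2 = 4/7; threaded value p + q = 11; c = -17; 4*(-17)^2 - 4*(-17)^1 = (1156) + (68) = 1224; answer 1224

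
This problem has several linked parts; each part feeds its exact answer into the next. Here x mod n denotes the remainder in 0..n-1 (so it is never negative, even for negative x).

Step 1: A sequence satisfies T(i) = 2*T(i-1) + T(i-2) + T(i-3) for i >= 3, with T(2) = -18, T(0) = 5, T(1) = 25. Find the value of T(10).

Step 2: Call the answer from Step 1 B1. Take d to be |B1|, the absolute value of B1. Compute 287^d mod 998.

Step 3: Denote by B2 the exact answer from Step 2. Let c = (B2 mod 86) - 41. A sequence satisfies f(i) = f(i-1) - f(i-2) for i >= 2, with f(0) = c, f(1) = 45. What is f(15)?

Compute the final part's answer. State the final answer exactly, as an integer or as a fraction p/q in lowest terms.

Step 1: T(3) = 2*(-18) + 1*(25) + 1*(5) = -6; iterating: T(3)=-6, T(4)=-5, T(5)=-34, T(6)=-79, T(7)=-197, T(8)=-507, T(9)=-1290, T(10)=-3284; answer -3284
Step 2: B1 = -3284; d = 3284; squarings mod 998: 287^1=287, 287^2=533, 287^4=657, 287^8=513, 287^16=695, 287^32=991, 287^64=49, 287^128=405, 287^256=353, 287^512=857, 287^1024=919, 287^2048=253; 287^3284 = 287^4 * 287^16 * 287^64 * 287^128 * 287^1024 * 287^2048 = 835 (mod 998); answer 835
Step 3: B2 = 835; c = 20; f(2) = 1*(45) - 1*(20) = 25; iterating: f(2)=25, f(3)=-20, f(4)=-45, f(5)=-25, f(6)=20, f(7)=45, f(8)=25, f(9)=-20, f(10)=-45, f(11)=-25, f(12)=20, f(13)=45, f(14)=25, f(15)=-20; answer -20

-20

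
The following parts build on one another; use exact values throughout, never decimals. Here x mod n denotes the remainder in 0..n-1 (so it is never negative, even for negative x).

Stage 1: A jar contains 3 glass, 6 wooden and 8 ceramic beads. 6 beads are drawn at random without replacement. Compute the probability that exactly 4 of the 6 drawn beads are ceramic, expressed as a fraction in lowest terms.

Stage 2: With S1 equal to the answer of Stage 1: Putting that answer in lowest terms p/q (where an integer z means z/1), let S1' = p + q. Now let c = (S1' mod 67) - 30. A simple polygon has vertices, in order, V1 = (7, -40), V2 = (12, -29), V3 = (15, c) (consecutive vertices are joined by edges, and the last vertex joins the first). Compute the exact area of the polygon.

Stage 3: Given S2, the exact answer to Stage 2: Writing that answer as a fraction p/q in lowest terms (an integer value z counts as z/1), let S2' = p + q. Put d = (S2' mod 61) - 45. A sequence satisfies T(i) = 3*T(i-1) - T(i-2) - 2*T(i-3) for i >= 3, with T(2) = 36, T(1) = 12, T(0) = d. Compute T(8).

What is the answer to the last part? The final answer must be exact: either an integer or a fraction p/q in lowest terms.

5076

Stage 1: total draws C(17,6) = 12376; favorable C(8,4)*C(9,2) = 2520; P = 45/221; answer 45/221
Stage 2: S1 = 45/221; threaded value p + q = 266; c = 35; cross terms: (7*-29 - 12*-40)=277, (12*35 - 15*-29)=855, (15*-40 - 7*35)=-845; twice the area = |287| = 287; area = 287/2; answer 287/2
Stage 3: S2 = 287/2; threaded value p + q = 289; d = 0; T(3) = 3*(36) - 1*(12) - 2*(0) = 96; iterating: T(3)=96, T(4)=228, T(5)=516, T(6)=1128, T(7)=2412, T(8)=5076; answer 5076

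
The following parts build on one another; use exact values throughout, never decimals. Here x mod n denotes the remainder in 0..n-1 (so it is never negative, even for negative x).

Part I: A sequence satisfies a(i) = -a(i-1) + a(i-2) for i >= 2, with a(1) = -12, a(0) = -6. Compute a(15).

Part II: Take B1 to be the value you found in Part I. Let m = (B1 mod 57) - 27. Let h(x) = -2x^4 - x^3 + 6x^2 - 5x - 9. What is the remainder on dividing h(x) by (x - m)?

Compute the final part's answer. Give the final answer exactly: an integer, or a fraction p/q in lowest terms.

Part I: a(2) = -1*(-12) + 1*(-6) = 6; iterating: a(2)=6, a(3)=-18, a(4)=24, a(5)=-42, a(6)=66, a(7)=-108, a(8)=174, a(9)=-282, a(10)=456, a(11)=-738, a(12)=1194, a(13)=-1932, a(14)=3126, a(15)=-5058; answer -5058
Part II: B1 = -5058; m = -12; remainder = value at the root: -2*(-12)^4 - 1*(-12)^3 + 6*(-12)^2 - 5*(-12)^1 - 9 = (-41472) + (1728) + (864) + (60) + (-9) = -38829; answer -38829

-38829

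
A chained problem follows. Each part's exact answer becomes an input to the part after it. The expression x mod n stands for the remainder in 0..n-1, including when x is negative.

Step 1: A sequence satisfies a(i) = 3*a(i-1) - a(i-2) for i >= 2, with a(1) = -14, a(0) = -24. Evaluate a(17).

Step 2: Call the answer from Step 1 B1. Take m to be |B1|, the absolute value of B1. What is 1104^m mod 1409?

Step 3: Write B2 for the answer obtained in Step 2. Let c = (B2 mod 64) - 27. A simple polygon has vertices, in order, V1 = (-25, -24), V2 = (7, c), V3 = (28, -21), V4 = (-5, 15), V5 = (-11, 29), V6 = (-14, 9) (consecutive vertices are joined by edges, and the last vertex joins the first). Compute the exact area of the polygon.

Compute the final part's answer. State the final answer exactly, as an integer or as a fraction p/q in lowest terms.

2125/2

Step 1: a(2) = 3*(-14) - 1*(-24) = -18; iterating: a(2)=-18, a(3)=-40, a(4)=-102, a(5)=-266, a(6)=-696, a(7)=-1822, a(8)=-4770, a(9)=-12488, a(10)=-32694, a(11)=-85594, a(12)=-224088, a(13)=-586670, a(14)=-1535922, a(15)=-4021096, a(16)=-10527366, a(17)=-27561002; answer -27561002
Step 2: B1 = -27561002; m = 27561002; squarings mod 1409: 1104^1=1104, 1104^2=31, 1104^4=961, 1104^8=626, 1104^16=174, 1104^32=687, 1104^64=1363, 1104^128=707, 1104^256=1063, 1104^512=1360, 1104^1024=992, 1104^2048=582, 1104^4096=564, 1104^8192=1071, 1104^16384=115, 1104^32768=544, 1104^65536=46, 1104^131072=707, 1104^262144=1063, 1104^524288=1360, 1104^1048576=992, 1104^2097152=582, 1104^4194304=564, 1104^8388608=1071, 1104^16777216=115; 1104^27561002 = 1104^2 * 1104^8 * 1104^32 * 1104^1024 * 1104^2048 * 1104^32768 * 1104^262144 * 1104^2097152 * 1104^8388608 * 1104^16777216 = 1162 (mod 1409); answer 1162
Step 3: B2 = 1162; c = -17; cross terms: (-25*-17 - 7*-24)=593, (7*-21 - 28*-17)=329, (28*15 - -5*-21)=315, (-5*29 - -11*15)=20, (-11*9 - -14*29)=307, (-14*-24 - -25*9)=561; twice the area = |2125| = 2125; area = 2125/2; answer 2125/2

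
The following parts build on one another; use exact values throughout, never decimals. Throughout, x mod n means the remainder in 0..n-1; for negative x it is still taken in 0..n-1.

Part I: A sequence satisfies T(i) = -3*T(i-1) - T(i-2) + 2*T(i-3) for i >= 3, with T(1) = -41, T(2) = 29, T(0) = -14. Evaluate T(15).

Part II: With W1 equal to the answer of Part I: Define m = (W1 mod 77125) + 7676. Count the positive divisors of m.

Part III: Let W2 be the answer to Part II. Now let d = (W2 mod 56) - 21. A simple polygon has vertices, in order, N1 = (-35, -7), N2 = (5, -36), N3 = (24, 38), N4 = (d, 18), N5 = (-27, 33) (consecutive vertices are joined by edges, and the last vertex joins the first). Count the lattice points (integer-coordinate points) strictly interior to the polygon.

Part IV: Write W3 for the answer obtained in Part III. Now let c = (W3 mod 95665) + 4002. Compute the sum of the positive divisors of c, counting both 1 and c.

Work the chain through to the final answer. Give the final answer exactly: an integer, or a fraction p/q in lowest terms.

8456

Part I: T(3) = -3*(29) - 1*(-41) + 2*(-14) = -74; iterating: T(3)=-74, T(4)=111, T(5)=-201, T(6)=344, T(7)=-609, T(8)=1081, T(9)=-1946, T(10)=3539, T(11)=-6509, T(12)=12096, T(13)=-22701, T(14)=42989, T(15)=-82074; answer -82074
Part II: W1 = -82074; m = 79852; 79852 = 2^2 * 19963; number of divisors = (2+1) * (1+1) = 6; answer 6
Part III: W2 = 6; d = -15; cross terms: (-35*-36 - 5*-7)=1295, (5*38 - 24*-36)=1054, (24*18 - -15*38)=1002, (-15*33 - -27*18)=-9, (-27*-7 - -35*33)=1344; twice the area = |4686| = 4686; area = 2343; boundary points = 1 + 1 + 1 + 3 + 8 = 14; strictly interior points = area - boundary/2 + 1 = 2337; answer 2337
Part IV: W3 = 2337; c = 6339; 6339 = 3 * 2113; sigma = (1 + 3) * (1 + 2113) = 4 * 2114 = 8456; answer 8456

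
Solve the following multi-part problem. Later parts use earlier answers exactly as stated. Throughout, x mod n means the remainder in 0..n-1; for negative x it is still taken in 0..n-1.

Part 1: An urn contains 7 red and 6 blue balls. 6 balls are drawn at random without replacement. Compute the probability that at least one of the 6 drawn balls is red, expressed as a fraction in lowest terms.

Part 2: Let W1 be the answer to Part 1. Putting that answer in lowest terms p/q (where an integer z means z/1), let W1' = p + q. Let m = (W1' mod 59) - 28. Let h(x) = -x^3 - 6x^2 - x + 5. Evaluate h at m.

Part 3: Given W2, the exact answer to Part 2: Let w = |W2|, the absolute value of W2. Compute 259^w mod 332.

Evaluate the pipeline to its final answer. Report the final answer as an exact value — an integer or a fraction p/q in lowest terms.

Part 1: total draws C(13,6) = 1716; complement C(6,6) = 1; favorable 1716 - 1 = 1715; P = 1715/1716; answer 1715/1716
Part 2: W1 = 1715/1716; threaded value p + q = 3431; m = -19; -1*(-19)^3 - 6*(-19)^2 - 1*(-19)^1 + 5 = (6859) + (-2166) + (19) + (5) = 4717; answer 4717
Part 3: W2 = 4717; w = 4717; squarings mod 332: 259^1=259, 259^2=17, 259^4=289, 259^8=189, 259^16=197, 259^32=297, 259^64=229, 259^128=317, 259^256=225, 259^512=161, 259^1024=25, 259^2048=293, 259^4096=193; 259^4717 = 259^1 * 259^4 * 259^8 * 259^32 * 259^64 * 259^512 * 259^4096 = 183 (mod 332); answer 183

183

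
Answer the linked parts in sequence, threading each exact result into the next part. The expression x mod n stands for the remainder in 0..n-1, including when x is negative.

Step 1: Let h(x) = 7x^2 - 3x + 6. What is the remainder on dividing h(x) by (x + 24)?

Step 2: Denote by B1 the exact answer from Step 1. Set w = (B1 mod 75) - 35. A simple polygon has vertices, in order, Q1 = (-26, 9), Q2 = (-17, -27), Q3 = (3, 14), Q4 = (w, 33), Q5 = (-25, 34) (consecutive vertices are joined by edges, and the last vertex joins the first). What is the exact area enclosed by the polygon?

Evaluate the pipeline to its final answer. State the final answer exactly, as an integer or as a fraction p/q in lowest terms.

2781/2

Step 1: remainder = value at the root: 7*(-24)^2 - 3*(-24)^1 + 6 = (4032) + (72) + (6) = 4110; answer 4110
Step 2: B1 = 4110; w = 25; cross terms: (-26*-27 - -17*9)=855, (-17*14 - 3*-27)=-157, (3*33 - 25*14)=-251, (25*34 - -25*33)=1675, (-25*9 - -26*34)=659; twice the area = |2781| = 2781; area = 2781/2; answer 2781/2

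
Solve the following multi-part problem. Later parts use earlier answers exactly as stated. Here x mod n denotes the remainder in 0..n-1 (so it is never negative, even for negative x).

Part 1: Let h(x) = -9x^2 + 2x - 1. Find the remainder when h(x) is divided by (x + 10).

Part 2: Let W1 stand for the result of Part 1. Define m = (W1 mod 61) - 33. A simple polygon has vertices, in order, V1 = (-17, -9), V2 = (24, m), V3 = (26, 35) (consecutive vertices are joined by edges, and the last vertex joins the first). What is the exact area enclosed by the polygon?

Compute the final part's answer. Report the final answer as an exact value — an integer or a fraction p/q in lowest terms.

471/2

Part 1: remainder = value at the root: -9*(-10)^2 + 2*(-10)^1 - 1 = (-900) + (-20) + (-1) = -921; answer -921
Part 2: W1 = -921; m = 22; cross terms: (-17*22 - 24*-9)=-158, (24*35 - 26*22)=268, (26*-9 - -17*35)=361; twice the area = |471| = 471; area = 471/2; answer 471/2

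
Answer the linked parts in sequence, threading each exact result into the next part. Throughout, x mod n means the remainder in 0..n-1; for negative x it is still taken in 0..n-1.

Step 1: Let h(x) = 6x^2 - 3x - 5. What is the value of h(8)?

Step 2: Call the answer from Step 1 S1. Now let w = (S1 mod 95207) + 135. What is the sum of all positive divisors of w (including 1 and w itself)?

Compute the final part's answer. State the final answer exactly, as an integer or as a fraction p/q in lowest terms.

Step 1: 6*(8)^2 - 3*(8)^1 - 5 = (384) + (-24) + (-5) = 355; answer 355
Step 2: S1 = 355; w = 490; 490 = 2 * 5 * 7^2; sigma = (1 + 2) * (1 + 5) * (1 + 7 + 49) = 3 * 6 * 57 = 1026; answer 1026

1026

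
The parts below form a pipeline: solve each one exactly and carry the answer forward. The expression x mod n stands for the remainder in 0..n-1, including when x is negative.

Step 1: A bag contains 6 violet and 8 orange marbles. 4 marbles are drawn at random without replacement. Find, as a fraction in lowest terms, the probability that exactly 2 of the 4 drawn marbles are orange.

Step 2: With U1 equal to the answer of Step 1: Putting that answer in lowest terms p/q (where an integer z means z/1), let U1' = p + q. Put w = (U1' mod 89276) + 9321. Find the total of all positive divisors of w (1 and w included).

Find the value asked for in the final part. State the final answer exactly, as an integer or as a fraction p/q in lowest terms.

Step 1: total draws C(14,4) = 1001; favorable C(8,2)*C(6,2) = 420; P = 60/143; answer 60/143
Step 2: U1 = 60/143; threaded value p + q = 203; w = 9524; 9524 = 2^2 * 2381; sigma = (1 + 2 + 4) * (1 + 2381) = 7 * 2382 = 16674; answer 16674

16674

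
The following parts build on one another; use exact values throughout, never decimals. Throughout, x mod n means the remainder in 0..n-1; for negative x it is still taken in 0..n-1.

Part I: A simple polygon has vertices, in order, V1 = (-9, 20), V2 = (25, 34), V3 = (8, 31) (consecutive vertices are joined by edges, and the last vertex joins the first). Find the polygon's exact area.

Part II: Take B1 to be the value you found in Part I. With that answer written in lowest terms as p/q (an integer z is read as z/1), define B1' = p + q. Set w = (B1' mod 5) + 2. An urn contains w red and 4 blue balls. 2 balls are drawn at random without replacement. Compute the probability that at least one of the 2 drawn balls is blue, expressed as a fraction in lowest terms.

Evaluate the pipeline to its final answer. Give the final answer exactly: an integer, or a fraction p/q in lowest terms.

2/3

Part I: cross terms: (-9*34 - 25*20)=-806, (25*31 - 8*34)=503, (8*20 - -9*31)=439; twice the area = |136| = 136; area = 68; answer 68
Part II: B1 = 68; threaded value p + q = 69; w = 6; total draws C(10,2) = 45; complement C(6,2) = 15; favorable 45 - 15 = 30; P = 2/3; answer 2/3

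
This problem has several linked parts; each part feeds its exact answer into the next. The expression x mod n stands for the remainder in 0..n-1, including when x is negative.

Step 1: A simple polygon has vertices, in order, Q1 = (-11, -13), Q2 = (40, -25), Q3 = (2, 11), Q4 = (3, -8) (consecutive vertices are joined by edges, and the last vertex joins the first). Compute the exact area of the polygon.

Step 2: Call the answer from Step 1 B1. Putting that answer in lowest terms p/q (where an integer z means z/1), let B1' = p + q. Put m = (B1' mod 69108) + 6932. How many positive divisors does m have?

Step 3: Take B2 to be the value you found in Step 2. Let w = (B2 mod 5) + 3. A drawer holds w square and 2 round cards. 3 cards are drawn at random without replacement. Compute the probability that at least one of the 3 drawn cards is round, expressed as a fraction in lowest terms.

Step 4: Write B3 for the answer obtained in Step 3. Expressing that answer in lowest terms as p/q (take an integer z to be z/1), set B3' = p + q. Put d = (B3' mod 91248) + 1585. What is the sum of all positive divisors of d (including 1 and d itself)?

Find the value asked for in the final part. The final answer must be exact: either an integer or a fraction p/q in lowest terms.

4080

Step 1: cross terms: (-11*-25 - 40*-13)=795, (40*11 - 2*-25)=490, (2*-8 - 3*11)=-49, (3*-13 - -11*-8)=-127; twice the area = |1109| = 1109; area = 1109/2; answer 1109/2
Step 2: B1 = 1109/2; threaded value p + q = 1111; m = 8043; 8043 = 3 * 7 * 383; number of divisors = (1+1) * (1+1) * (1+1) = 8; answer 8
Step 3: B2 = 8; w = 6; total draws C(8,3) = 56; complement C(6,3) = 20; favorable 56 - 20 = 36; P = 9/14; answer 9/14
Step 4: B3 = 9/14; threaded value p + q = 23; d = 1608; 1608 = 2^3 * 3 * 67; sigma = (1 + 2 + 4 + 8) * (1 + 3) * (1 + 67) = 15 * 4 * 68 = 4080; answer 4080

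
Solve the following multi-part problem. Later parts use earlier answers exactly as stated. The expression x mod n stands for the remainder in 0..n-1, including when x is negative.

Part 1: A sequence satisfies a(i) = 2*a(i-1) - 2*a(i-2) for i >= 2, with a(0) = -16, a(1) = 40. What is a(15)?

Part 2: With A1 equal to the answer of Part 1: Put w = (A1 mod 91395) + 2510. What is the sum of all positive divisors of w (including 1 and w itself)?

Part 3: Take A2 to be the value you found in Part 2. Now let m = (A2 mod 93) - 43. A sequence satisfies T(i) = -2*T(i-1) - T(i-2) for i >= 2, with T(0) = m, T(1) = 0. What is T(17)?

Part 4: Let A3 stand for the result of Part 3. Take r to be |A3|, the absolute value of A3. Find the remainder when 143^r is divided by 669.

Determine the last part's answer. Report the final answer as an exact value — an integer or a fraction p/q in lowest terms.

202

Part 1: a(2) = 2*(40) - 2*(-16) = 112; iterating: a(2)=112, a(3)=144, a(4)=64, a(5)=-160, a(6)=-448, a(7)=-576, a(8)=-256, a(9)=640, a(10)=1792, a(11)=2304, a(12)=1024, a(13)=-2560, a(14)=-7168, a(15)=-9216; answer -9216
Part 2: A1 = -9216; w = 84689; 84689 = 11 * 7699; sigma = (1 + 11) * (1 + 7699) = 12 * 7700 = 92400; answer 92400
Part 3: A2 = 92400; m = 8; T(2) = -2*(0) - 1*(8) = -8; iterating: T(2)=-8, T(3)=16, T(4)=-24, T(5)=32, T(6)=-40, T(7)=48, T(8)=-56, T(9)=64, T(10)=-72, T(11)=80, T(12)=-88, T(13)=96, T(14)=-104, T(15)=112, T(16)=-120, T(17)=128; answer 128
Part 4: A3 = 128; r = 128; squarings mod 669: 143^1=143, 143^2=379, 143^4=475, 143^8=172, 143^16=148, 143^32=496, 143^64=493, 143^128=202; 143^128 = 143^128 = 202 (mod 669); answer 202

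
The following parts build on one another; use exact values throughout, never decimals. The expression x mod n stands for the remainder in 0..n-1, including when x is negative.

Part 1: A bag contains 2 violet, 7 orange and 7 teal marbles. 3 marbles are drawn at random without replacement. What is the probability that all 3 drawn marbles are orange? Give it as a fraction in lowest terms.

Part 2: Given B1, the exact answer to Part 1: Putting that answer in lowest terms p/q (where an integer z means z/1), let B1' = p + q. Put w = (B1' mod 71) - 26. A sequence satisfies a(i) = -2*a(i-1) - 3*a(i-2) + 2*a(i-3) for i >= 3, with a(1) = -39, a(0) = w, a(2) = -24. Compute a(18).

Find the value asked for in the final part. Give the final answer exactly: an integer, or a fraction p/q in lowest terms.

Part 1: total draws C(16,3) = 560; favorable C(7,3) = 35; P = 1/16; answer 1/16
Part 2: B1 = 1/16; threaded value p + q = 17; w = -9; a(3) = -2*(-24) - 3*(-39) + 2*(-9) = 147; iterating: a(3)=147, a(4)=-300, a(5)=111, a(6)=972, a(7)=-2877, a(8)=3060, a(9)=4455, a(10)=-23844, a(11)=40443, a(12)=-444, a(13)=-168129, a(14)=418476, a(15)=-333453, a(16)=-924780, a(17)=3686871, a(18)=-5266308; answer -5266308

-5266308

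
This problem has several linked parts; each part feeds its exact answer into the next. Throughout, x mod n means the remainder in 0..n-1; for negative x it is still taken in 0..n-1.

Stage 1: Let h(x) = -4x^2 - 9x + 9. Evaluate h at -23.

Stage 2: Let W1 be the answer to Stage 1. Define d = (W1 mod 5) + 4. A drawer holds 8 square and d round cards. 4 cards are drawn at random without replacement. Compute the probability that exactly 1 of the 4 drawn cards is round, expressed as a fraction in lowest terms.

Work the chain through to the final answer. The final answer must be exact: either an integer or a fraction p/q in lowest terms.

224/495

Stage 1: -4*(-23)^2 - 9*(-23)^1 + 9 = (-2116) + (207) + (9) = -1900; answer -1900
Stage 2: W1 = -1900; d = 4; total draws C(12,4) = 495; favorable C(4,1)*C(8,3) = 224; P = 224/495; answer 224/495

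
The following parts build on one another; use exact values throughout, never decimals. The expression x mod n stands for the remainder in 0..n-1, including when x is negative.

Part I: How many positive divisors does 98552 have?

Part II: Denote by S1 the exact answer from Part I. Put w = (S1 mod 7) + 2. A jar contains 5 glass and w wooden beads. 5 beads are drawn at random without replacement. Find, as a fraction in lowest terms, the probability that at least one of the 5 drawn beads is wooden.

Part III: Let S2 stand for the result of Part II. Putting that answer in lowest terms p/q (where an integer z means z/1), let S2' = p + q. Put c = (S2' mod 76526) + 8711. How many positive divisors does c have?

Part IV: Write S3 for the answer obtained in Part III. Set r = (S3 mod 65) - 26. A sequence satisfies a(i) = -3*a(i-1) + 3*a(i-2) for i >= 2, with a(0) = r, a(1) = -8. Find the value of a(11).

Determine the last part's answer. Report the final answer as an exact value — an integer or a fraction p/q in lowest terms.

Part I: 98552 = 2^3 * 97 * 127; number of divisors = (3+1) * (1+1) * (1+1) = 16; answer 16
Part II: S1 = 16; w = 4; total draws C(9,5) = 126; complement C(5,5) = 1; favorable 126 - 1 = 125; P = 125/126; answer 125/126
Part III: S2 = 125/126; threaded value p + q = 251; c = 8962; 8962 = 2 * 4481; number of divisors = (1+1) * (1+1) = 4; answer 4
Part IV: S3 = 4; r = -22; a(2) = -3*(-8) + 3*(-22) = -42; iterating: a(2)=-42, a(3)=102, a(4)=-432, a(5)=1602, a(6)=-6102, a(7)=23112, a(8)=-87642, a(9)=332262, a(10)=-1259712, a(11)=4775922; answer 4775922

4775922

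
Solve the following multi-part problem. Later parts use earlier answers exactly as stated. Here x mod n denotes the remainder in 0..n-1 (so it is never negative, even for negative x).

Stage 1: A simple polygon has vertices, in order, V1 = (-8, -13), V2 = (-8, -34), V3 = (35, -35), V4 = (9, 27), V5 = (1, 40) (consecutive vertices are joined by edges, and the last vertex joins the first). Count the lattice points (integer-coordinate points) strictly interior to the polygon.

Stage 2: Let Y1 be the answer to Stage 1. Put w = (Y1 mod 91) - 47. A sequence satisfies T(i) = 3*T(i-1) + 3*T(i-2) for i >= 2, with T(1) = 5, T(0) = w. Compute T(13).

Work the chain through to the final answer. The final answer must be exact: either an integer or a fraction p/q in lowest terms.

-73217115

Stage 1: cross terms: (-8*-34 - -8*-13)=168, (-8*-35 - 35*-34)=1470, (35*27 - 9*-35)=1260, (9*40 - 1*27)=333, (1*-13 - -8*40)=307; twice the area = |3538| = 3538; area = 1769; boundary points = 21 + 1 + 2 + 1 + 1 = 26; strictly interior points = area - boundary/2 + 1 = 1757; answer 1757
Stage 2: Y1 = 1757; w = -19; T(2) = 3*(5) + 3*(-19) = -42; iterating: T(2)=-42, T(3)=-111, T(4)=-459, T(5)=-1710, T(6)=-6507, T(7)=-24651, T(8)=-93474, T(9)=-354375, T(10)=-1343547, T(11)=-5093766, T(12)=-19311939, T(13)=-73217115; answer -73217115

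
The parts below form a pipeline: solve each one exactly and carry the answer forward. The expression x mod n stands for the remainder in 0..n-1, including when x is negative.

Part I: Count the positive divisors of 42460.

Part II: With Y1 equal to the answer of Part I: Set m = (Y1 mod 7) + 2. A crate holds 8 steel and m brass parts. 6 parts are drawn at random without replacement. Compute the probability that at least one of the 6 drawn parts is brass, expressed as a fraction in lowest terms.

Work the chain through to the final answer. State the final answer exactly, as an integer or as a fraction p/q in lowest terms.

Part I: 42460 = 2^2 * 5 * 11 * 193; number of divisors = (2+1) * (1+1) * (1+1) * (1+1) = 24; answer 24
Part II: Y1 = 24; m = 5; total draws C(13,6) = 1716; complement C(8,6) = 28; favorable 1716 - 28 = 1688; P = 422/429; answer 422/429

422/429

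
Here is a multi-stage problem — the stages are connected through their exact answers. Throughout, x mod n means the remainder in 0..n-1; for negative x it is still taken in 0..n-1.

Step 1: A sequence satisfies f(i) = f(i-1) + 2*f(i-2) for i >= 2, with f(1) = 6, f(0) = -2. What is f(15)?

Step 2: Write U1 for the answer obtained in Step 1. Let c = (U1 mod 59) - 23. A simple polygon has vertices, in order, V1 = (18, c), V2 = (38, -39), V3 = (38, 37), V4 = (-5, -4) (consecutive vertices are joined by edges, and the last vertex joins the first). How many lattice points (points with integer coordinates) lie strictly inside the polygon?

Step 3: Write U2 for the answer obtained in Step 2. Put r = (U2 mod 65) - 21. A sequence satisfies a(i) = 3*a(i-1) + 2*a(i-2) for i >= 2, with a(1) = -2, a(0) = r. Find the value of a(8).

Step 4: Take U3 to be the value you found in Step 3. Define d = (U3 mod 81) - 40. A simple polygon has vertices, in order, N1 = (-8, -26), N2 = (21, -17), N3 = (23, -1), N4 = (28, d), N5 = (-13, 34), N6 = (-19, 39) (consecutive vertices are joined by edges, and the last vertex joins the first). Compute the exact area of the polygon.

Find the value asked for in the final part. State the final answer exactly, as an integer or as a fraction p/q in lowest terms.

4345/2

Step 1: f(2) = 1*(6) + 2*(-2) = 2; iterating: f(2)=2, f(3)=14, f(4)=18, f(5)=46, f(6)=82, f(7)=174, f(8)=338, f(9)=686, f(10)=1362, f(11)=2734, f(12)=5458, f(13)=10926, f(14)=21842, f(15)=43694; answer 43694
Step 2: U1 = 43694; c = 11; cross terms: (18*-39 - 38*11)=-1120, (38*37 - 38*-39)=2888, (38*-4 - -5*37)=33, (-5*11 - 18*-4)=17; twice the area = |1818| = 1818; area = 909; boundary points = 10 + 76 + 1 + 1 = 88; strictly interior points = area - boundary/2 + 1 = 866; answer 866
Step 3: U2 = 866; r = 0; a(2) = 3*(-2) + 2*(0) = -6; iterating: a(2)=-6, a(3)=-22, a(4)=-78, a(5)=-278, a(6)=-990, a(7)=-3526, a(8)=-12558; answer -12558
Step 4: U3 = -12558; d = 38; cross terms: (-8*-17 - 21*-26)=682, (21*-1 - 23*-17)=370, (23*38 - 28*-1)=902, (28*34 - -13*38)=1446, (-13*39 - -19*34)=139, (-19*-26 - -8*39)=806; twice the area = |4345| = 4345; area = 4345/2; answer 4345/2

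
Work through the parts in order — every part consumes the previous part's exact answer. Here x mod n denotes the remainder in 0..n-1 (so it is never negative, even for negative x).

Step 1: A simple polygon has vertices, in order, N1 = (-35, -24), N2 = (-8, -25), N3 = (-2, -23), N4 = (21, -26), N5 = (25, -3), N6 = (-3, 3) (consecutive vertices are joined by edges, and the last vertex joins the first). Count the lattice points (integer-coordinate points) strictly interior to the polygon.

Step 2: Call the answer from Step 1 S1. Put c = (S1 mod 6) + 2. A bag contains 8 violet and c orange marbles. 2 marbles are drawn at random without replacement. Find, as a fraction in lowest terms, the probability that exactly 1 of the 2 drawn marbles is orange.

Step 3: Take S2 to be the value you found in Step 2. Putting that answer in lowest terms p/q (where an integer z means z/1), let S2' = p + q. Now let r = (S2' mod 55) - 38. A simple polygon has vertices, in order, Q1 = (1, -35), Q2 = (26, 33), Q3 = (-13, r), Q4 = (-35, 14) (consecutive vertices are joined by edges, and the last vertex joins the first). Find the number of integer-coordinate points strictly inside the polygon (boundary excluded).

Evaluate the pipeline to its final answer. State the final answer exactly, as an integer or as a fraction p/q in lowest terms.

Step 1: cross terms: (-35*-25 - -8*-24)=683, (-8*-23 - -2*-25)=134, (-2*-26 - 21*-23)=535, (21*-3 - 25*-26)=587, (25*3 - -3*-3)=66, (-3*-24 - -35*3)=177; twice the area = |2182| = 2182; area = 1091; boundary points = 1 + 2 + 1 + 1 + 2 + 1 = 8; strictly interior points = area - boundary/2 + 1 = 1088; answer 1088
Step 2: S1 = 1088; c = 4; total draws C(12,2) = 66; favorable C(4,1)*C(8,1) = 32; P = 16/33; answer 16/33
Step 3: S2 = 16/33; threaded value p + q = 49; r = 11; cross terms: (1*33 - 26*-35)=943, (26*11 - -13*33)=715, (-13*14 - -35*11)=203, (-35*-35 - 1*14)=1211; twice the area = |3072| = 3072; area = 1536; boundary points = 1 + 1 + 1 + 1 = 4; strictly interior points = area - boundary/2 + 1 = 1535; answer 1535

1535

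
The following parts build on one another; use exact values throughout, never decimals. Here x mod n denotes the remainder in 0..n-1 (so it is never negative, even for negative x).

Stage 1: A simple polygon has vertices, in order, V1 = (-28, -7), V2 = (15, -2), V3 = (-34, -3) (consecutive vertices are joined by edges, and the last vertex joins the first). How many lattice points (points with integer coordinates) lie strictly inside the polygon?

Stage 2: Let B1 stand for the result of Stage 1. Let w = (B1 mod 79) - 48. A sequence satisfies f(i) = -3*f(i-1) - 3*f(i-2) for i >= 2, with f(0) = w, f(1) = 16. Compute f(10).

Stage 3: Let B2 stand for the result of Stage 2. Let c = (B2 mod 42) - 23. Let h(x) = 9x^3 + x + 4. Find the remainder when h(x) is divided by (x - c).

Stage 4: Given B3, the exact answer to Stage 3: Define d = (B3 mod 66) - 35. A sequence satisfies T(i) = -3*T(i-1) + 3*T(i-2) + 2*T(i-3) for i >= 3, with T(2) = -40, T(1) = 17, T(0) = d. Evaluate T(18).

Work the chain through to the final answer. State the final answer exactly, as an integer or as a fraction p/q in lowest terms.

-59347945815

Stage 1: cross terms: (-28*-2 - 15*-7)=161, (15*-3 - -34*-2)=-113, (-34*-7 - -28*-3)=154; twice the area = |202| = 202; area = 101; boundary points = 1 + 1 + 2 = 4; strictly interior points = area - boundary/2 + 1 = 100; answer 100
Stage 2: B1 = 100; w = -27; f(2) = -3*(16) - 3*(-27) = 33; iterating: f(2)=33, f(3)=-147, f(4)=342, f(5)=-585, f(6)=729, f(7)=-432, f(8)=-891, f(9)=3969, f(10)=-9234; answer -9234
Stage 3: B2 = -9234; c = -17; remainder = value at the root: 9*(-17)^3 + 1*(-17)^1 + 4 = (-44217) + (-17) + (4) = -44230; answer -44230
Stage 4: B3 = -44230; d = 21; T(3) = -3*(-40) + 3*(17) + 2*(21) = 213; iterating: T(3)=213, T(4)=-725, T(5)=2734, T(6)=-9951, T(7)=36605, T(8)=-134200, T(9)=492513, T(10)=-1806929, T(11)=6629926, T(12)=-24325539, T(13)=89252537, T(14)=-327474376, T(15)=1201529661, T(16)=-4408507037, T(17)=16175161342, T(18)=-59347945815; answer -59347945815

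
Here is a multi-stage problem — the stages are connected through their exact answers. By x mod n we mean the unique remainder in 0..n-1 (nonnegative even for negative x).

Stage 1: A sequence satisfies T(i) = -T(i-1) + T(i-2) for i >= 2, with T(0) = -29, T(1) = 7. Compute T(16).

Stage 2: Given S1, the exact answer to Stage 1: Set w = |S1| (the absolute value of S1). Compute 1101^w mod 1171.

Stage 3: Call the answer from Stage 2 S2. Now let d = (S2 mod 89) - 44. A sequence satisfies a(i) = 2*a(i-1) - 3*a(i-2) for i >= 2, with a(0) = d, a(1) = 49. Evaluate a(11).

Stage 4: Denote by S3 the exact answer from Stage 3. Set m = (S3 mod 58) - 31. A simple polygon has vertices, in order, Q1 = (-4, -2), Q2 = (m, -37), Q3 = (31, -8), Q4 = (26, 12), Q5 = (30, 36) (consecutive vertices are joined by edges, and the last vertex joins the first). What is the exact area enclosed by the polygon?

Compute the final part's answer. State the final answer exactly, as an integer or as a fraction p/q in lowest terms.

2523/2

Stage 1: T(2) = -1*(7) + 1*(-29) = -36; iterating: T(2)=-36, T(3)=43, T(4)=-79, T(5)=122, T(6)=-201, T(7)=323, T(8)=-524, T(9)=847, T(10)=-1371, T(11)=2218, T(12)=-3589, T(13)=5807, T(14)=-9396, T(15)=15203, T(16)=-24599; answer -24599
Stage 2: S1 = -24599; w = 24599; squarings mod 1171: 1101^1=1101, 1101^2=216, 1101^4=987, 1101^8=1068, 1101^16=70, 1101^32=216, 1101^64=987, 1101^128=1068, 1101^256=70, 1101^512=216, 1101^1024=987, 1101^2048=1068, 1101^4096=70, 1101^8192=216, 1101^16384=987; 1101^24599 = 1101^1 * 1101^2 * 1101^4 * 1101^16 * 1101^8192 * 1101^16384 = 184 (mod 1171); answer 184
Stage 3: S2 = 184; d = -38; a(2) = 2*(49) - 3*(-38) = 212; iterating: a(2)=212, a(3)=277, a(4)=-82, a(5)=-995, a(6)=-1744, a(7)=-503, a(8)=4226, a(9)=9961, a(10)=7244, a(11)=-15395; answer -15395
Stage 4: S3 = -15395; m = 2; cross terms: (-4*-37 - 2*-2)=152, (2*-8 - 31*-37)=1131, (31*12 - 26*-8)=580, (26*36 - 30*12)=576, (30*-2 - -4*36)=84; twice the area = |2523| = 2523; area = 2523/2; answer 2523/2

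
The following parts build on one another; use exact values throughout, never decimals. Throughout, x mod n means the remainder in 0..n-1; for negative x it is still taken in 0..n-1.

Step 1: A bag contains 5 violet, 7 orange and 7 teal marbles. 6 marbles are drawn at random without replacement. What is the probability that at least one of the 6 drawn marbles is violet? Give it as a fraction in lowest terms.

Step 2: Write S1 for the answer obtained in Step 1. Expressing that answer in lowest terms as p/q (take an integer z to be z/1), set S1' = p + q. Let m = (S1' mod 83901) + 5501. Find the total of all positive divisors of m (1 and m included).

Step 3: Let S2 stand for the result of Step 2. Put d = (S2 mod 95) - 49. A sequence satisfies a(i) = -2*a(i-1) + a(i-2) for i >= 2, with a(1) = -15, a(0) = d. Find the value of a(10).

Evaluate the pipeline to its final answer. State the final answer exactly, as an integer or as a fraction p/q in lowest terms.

22865

Step 1: total draws C(19,6) = 27132; complement C(14,6) = 3003; favorable 27132 - 3003 = 24129; P = 1149/1292; answer 1149/1292
Step 2: S1 = 1149/1292; threaded value p + q = 2441; m = 7942; 7942 = 2 * 11 * 19^2; sigma = (1 + 2) * (1 + 11) * (1 + 19 + 361) = 3 * 12 * 381 = 13716; answer 13716
Step 3: S2 = 13716; d = -13; a(2) = -2*(-15) + 1*(-13) = 17; iterating: a(2)=17, a(3)=-49, a(4)=115, a(5)=-279, a(6)=673, a(7)=-1625, a(8)=3923, a(9)=-9471, a(10)=22865; answer 22865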